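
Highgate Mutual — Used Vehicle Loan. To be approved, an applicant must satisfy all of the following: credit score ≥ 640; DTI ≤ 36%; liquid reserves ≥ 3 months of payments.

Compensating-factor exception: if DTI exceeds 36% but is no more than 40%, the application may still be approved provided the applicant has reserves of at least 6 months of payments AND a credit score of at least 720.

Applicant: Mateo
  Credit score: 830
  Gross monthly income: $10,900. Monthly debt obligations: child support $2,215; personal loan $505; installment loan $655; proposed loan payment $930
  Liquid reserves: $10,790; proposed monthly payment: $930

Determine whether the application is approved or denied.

Approved

Credit score 830 ≥ 640 (meets base)
Total debts = (2,215 + 505 + 655 + 930) = 4,305. DTI = 4,305/10,900 = 39.5% > 36% — standard DTI limit exceeded.
Liquid reserves cover 10,790/930 = 11.6 months — ≥ 3 required
39.5% falls in the override range (36%–40%), so the compensating-factor test applies.
Override check — reserves: 11.6 mo (ok); score: 830 (ok).
Both override conditions satisfied; DTI exception granted.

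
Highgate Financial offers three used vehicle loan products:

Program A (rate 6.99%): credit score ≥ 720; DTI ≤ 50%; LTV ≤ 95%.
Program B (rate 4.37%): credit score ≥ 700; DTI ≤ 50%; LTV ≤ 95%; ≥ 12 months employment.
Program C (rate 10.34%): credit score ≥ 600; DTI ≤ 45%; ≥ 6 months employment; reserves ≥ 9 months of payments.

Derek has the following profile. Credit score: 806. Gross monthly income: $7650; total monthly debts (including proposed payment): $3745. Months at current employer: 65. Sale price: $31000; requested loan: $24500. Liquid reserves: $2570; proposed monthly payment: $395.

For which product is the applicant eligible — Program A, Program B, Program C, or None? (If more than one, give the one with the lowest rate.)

DTI = 3,745/7,650 = 49%.
LTV = 24,500/31,000 = 79%.
Reserves = 2,570/395 = 6.5 months.
Program A: score 806 ≥ 720; DTI 49% ≤ 50%; LTV 79% ≤ 95% → qualifies.
Program B: score 806 ≥ 700; DTI 49% ≤ 50%; LTV 79% ≤ 95%; employment 65 ≥ 12 mo → qualifies.
Program C: score 806 ≥ 600; DTI 49% > 45%; employment 65 ≥ 6 mo; reserves 6.5 < 9 mo → does not qualify.
Qualifying: Program A, Program B. Lowest rate is 4.37% → Program B.

Program B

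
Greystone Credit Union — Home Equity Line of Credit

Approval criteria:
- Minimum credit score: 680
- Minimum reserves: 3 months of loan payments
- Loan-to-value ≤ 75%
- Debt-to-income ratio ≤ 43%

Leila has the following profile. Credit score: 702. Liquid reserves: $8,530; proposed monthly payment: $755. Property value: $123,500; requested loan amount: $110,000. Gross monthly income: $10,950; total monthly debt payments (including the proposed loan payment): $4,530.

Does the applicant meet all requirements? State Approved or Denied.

Credit score 702 ≥ 680 (meets)
Reserves: 8,530 ÷ 755 = 11.3 months (meets 3-month minimum)
LTV = 110,000/123,500 = 89.1% > 75%
Debt-to-income = 4,530/10,950 = 41.4% — meets 43% limit
Fails on LTV.

Denied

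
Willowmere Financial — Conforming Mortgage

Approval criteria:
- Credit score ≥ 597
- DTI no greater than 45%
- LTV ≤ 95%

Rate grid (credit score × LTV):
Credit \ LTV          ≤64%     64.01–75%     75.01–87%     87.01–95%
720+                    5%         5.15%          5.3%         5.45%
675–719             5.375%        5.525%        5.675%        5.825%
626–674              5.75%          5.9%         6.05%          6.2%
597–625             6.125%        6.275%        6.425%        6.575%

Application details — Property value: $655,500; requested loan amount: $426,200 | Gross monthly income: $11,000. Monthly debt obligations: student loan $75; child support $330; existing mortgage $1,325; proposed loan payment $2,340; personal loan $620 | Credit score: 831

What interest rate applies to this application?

Credit score 831 ≥ 597; Total monthly debts = (75 + 330 + 1,325 + 2,340 + 620) = 4,690. DTI: 4,690 ÷ 11,000 = 42.6%, within the 45% cap
LTV = 426,200/655,500 = 65% ≤ 95%
Row: 831 falls in 720+. Column: 65% falls in 64.01–75%. Rate = 5.15%.

5.15%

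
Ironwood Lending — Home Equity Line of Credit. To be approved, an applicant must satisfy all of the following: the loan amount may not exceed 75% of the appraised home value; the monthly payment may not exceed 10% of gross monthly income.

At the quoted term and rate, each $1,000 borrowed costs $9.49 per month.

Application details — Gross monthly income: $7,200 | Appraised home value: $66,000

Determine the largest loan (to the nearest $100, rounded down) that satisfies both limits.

Payment cap: 10% × $7,200 = $720/month.
At $9.49 per $1,000, that supports 720/9.49 × 1,000 ≈ $75,869 → $75,800.
LTV cap: 75% × $66,000 = $49,500 → $49,500.
Binding constraint: loan-to-value.

$49,500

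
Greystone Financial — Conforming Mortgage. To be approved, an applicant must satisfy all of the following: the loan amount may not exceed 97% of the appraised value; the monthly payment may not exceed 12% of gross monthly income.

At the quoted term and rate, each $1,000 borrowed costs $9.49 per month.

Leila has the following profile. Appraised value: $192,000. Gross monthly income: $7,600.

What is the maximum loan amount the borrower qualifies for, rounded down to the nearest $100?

Payment cap: 12% × $7,600 = $912/month.
At $9.49 per $1,000, that supports 912/9.49 × 1,000 ≈ $96,101 → $96,100.
LTV cap: 97% × $192,000 = $186,240 → $186,200.
Binding constraint: payment-to-income.

$96,100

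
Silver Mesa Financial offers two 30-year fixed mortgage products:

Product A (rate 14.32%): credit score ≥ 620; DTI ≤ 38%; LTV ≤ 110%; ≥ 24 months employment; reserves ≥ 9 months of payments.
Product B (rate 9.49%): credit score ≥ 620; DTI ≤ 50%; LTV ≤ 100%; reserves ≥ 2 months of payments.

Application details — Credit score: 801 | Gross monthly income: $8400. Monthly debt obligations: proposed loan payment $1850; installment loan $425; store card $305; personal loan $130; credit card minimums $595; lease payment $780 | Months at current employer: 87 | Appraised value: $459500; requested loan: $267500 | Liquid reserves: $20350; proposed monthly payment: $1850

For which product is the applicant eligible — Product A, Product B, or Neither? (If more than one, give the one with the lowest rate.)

Product B

Total debts = (1,850 + 425 + 305 + 130 + 595 + 780) = 4,085; DTI = 4,085/8,400 = 48.6%.
LTV = 267,500/459,500 = 58.2%.
Reserves = 20,350/1,850 = 11.0 months.
Product A: score 801 ≥ 620; DTI 48.6% > 38%; LTV 58.2% ≤ 110%; employment 87 ≥ 24 mo; reserves 11.0 ≥ 9 mo → does not qualify.
Product B: score 801 ≥ 620; DTI 48.6% ≤ 50%; LTV 58.2% ≤ 100%; reserves 11.0 ≥ 2 mo → qualifies.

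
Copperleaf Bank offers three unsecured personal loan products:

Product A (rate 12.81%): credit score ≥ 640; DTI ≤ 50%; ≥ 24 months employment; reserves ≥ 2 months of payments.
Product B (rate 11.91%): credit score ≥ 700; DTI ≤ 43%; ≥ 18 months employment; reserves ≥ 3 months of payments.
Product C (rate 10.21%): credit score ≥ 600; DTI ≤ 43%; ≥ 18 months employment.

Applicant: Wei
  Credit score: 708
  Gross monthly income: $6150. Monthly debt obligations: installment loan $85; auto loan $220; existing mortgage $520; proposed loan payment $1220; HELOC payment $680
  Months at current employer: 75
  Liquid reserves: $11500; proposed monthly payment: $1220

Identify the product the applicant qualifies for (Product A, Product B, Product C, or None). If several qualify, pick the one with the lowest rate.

Product A

Total debts = (85 + 220 + 520 + 1,220 + 680) = 2,725; DTI = 2,725/6,150 = 44.3%.
Reserves = 11,500/1,220 = 9.4 months.
Product A: score 708 ≥ 640; DTI 44.3% ≤ 50%; employment 75 ≥ 24 mo; reserves 9.4 ≥ 2 mo → qualifies.
Product B: score 708 ≥ 700; DTI 44.3% > 43%; employment 75 ≥ 18 mo; reserves 9.4 ≥ 3 mo → does not qualify.
Product C: score 708 ≥ 600; DTI 44.3% > 43%; employment 75 ≥ 18 mo → does not qualify.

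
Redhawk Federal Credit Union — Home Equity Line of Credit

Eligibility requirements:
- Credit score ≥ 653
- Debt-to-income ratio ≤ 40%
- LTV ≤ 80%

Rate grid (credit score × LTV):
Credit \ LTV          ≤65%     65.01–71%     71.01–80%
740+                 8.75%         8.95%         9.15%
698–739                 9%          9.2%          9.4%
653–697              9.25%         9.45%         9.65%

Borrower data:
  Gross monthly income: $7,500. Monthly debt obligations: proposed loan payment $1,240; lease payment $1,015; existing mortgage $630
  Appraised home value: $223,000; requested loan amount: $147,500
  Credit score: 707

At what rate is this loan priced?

Credit score 707 ≥ 653; Total monthly debts = (1,240 + 1,015 + 630) = 2,885. DTI: 2,885 ÷ 7,500 = 38.5%, within the 40% cap
Loan-to-value = 147,500/223,000 = 66.1% — pass (80% max)
Credit 707 → row 698–739; LTV 66.1% → column 65.01–71%. Grid cell → 9.2%.

9.2%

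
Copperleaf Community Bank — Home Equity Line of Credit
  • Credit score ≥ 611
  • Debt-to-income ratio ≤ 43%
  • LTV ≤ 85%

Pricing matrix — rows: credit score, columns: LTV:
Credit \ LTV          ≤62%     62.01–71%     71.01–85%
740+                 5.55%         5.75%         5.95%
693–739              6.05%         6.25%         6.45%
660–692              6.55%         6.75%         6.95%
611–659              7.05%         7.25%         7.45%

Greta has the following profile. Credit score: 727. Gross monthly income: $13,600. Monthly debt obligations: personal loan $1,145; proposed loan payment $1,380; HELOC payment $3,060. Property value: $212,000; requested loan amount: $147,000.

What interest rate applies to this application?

Credit score 727 ≥ 611; Total monthly debts = (1,145 + 1,380 + 3,060) = 5,585. DTI = 5,585/13,600 = 41.1% ≤ 43%
LTV: 147,000 ÷ 212,000 = 69.3%, within 85% cap
Credit 727 → row 693–739; LTV 69.3% → column 62.01–71%. Grid cell → 6.25%.

6.25%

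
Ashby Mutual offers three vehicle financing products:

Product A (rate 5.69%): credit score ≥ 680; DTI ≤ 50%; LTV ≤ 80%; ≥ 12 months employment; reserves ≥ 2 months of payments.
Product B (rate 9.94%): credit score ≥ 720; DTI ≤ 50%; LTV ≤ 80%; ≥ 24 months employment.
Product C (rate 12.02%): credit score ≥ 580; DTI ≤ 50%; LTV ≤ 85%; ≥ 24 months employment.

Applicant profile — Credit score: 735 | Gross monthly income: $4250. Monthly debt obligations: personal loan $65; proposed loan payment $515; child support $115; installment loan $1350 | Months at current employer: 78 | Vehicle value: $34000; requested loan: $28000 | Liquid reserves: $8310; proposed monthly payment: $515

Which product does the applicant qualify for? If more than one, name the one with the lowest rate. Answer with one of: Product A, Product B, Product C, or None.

Total debts = (65 + 515 + 115 + 1,350) = 2,045; DTI = 2,045/4,250 = 48.1%.
LTV = 28,000/34,000 = 82.4%.
Reserves = 8,310/515 = 16.1 months.
Product A: score 735 ≥ 680; DTI 48.1% ≤ 50%; LTV 82.4% > 80%; employment 78 ≥ 12 mo; reserves 16.1 ≥ 2 mo → does not qualify.
Product B: score 735 ≥ 720; DTI 48.1% ≤ 50%; LTV 82.4% > 80%; employment 78 ≥ 24 mo → does not qualify.
Product C: score 735 ≥ 580; DTI 48.1% ≤ 50%; LTV 82.4% ≤ 85%; employment 78 ≥ 24 mo → qualifies.

Product C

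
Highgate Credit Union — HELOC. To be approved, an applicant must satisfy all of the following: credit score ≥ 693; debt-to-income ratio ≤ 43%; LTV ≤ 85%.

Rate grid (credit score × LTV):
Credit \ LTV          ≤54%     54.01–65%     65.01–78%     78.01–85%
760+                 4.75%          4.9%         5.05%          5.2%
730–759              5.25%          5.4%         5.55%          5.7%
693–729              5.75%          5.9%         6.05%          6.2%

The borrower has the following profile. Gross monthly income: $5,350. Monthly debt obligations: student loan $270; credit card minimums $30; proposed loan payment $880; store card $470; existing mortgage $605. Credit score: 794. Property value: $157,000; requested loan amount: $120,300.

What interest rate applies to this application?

Credit score 794 ≥ 693; Total monthly debts = (270 + 30 + 880 + 470 + 605) = 2,255. DTI: 2,255 ÷ 5,350 = 42.1%, within the 43% cap
LTV = 120,300/157,000 = 76.6% ≤ 85%
Row: 794 falls in 760+. Column: 76.6% falls in 65.01–78%. Rate = 5.05%.

5.05%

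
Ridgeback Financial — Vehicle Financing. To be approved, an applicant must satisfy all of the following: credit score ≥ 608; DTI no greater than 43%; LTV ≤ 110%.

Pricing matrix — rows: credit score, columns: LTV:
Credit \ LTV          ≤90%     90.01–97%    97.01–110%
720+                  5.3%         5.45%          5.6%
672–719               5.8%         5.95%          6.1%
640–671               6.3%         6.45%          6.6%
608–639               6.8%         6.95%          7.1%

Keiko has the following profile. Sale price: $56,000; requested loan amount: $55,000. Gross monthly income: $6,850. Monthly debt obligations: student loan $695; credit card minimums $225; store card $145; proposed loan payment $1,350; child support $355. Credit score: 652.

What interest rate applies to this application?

Credit score 652 ≥ 608; Total monthly debts = (695 + 225 + 145 + 1,350 + 355) = 2,770. DTI = 2,770/6,850 = 40.4% ≤ 43%
LTV = 55,000/56,000 = 98.2% ≤ 110%
Row: 652 falls in 640–671. Column: 98.2% falls in 97.01–110%. Rate = 6.6%.

6.6%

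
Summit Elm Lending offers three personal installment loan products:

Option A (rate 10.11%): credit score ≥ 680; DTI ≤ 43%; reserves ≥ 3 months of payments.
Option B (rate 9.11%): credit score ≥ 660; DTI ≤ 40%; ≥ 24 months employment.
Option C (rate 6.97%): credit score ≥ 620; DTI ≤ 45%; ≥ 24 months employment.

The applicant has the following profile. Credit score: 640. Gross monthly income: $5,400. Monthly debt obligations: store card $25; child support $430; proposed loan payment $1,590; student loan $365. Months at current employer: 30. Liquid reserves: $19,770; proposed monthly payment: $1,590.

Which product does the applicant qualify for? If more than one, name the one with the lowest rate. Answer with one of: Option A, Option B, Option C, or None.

Total debts = (25 + 430 + 1,590 + 365) = 2,410; DTI = 2,410/5,400 = 44.6%.
Reserves = 19,770/1,590 = 12.4 months.
Option A: score 640 < 680; DTI 44.6% > 43%; reserves 12.4 ≥ 3 mo → does not qualify.
Option B: score 640 < 660; DTI 44.6% > 40%; employment 30 ≥ 24 mo → does not qualify.
Option C: score 640 ≥ 620; DTI 44.6% ≤ 45%; employment 30 ≥ 24 mo → qualifies.

Option C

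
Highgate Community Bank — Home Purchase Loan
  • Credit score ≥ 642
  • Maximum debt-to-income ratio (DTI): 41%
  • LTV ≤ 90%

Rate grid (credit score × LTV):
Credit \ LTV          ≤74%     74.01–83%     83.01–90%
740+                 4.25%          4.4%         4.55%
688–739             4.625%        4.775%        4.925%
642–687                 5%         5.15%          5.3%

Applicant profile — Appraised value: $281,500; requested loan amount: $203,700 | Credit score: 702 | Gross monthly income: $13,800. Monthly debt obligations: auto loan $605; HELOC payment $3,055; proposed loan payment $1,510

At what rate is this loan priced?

Credit score 702 ≥ 642; Total monthly debts = (605 + 3,055 + 1,510) = 5,170. Debt-to-income = 5,170/13,800 = 37.5% — meets 41% limit
Loan-to-value = 203,700/281,500 = 72.4% — pass (90% max)
Score 702 is in the 688–739 band; LTV 72.4% is in the ≤74% band → 4.625%.

4.625%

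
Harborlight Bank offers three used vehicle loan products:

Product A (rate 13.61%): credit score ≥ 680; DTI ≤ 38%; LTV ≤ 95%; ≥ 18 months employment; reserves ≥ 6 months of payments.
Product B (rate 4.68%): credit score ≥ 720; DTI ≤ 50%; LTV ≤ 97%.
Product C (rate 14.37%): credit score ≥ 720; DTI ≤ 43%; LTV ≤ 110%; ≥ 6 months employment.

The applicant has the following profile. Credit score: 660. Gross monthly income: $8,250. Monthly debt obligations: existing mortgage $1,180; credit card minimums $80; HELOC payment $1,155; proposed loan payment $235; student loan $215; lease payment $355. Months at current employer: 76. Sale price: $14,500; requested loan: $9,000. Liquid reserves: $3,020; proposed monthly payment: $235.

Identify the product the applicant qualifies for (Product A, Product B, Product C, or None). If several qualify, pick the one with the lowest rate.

None

Total debts = (1,180 + 80 + 1,155 + 235 + 215 + 355) = 3,220; DTI = 3,220/8,250 = 39%.
LTV = 9,000/14,500 = 62.1%.
Reserves = 3,020/235 = 12.9 months.
Product A: score 660 < 680; DTI 39% > 38%; LTV 62.1% ≤ 95%; employment 76 ≥ 18 mo; reserves 12.9 ≥ 6 mo → does not qualify.
Product B: score 660 < 720; DTI 39% ≤ 50%; LTV 62.1% ≤ 97% → does not qualify.
Product C: score 660 < 720; DTI 39% ≤ 43%; LTV 62.1% ≤ 110%; employment 76 ≥ 6 mo → does not qualify.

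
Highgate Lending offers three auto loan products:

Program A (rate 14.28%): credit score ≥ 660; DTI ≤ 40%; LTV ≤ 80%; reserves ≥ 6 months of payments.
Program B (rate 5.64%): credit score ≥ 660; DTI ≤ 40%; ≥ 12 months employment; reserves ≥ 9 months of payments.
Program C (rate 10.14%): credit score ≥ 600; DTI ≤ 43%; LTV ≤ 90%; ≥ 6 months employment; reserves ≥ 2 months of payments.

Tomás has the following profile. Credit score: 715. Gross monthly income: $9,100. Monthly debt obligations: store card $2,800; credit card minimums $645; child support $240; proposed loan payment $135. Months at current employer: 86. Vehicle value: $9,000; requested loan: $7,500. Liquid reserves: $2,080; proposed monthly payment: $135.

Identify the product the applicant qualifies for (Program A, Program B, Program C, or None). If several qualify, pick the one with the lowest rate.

Program C

Total debts = (2,800 + 645 + 240 + 135) = 3,820; DTI = 3,820/9,100 = 42%.
LTV = 7,500/9,000 = 83.3%.
Reserves = 2,080/135 = 15.4 months.
Program A: score 715 ≥ 660; DTI 42% > 40%; LTV 83.3% > 80%; reserves 15.4 ≥ 6 mo → does not qualify.
Program B: score 715 ≥ 660; DTI 42% > 40%; employment 86 ≥ 12 mo; reserves 15.4 ≥ 9 mo → does not qualify.
Program C: score 715 ≥ 600; DTI 42% ≤ 43%; LTV 83.3% ≤ 90%; employment 86 ≥ 6 mo; reserves 15.4 ≥ 2 mo → qualifies.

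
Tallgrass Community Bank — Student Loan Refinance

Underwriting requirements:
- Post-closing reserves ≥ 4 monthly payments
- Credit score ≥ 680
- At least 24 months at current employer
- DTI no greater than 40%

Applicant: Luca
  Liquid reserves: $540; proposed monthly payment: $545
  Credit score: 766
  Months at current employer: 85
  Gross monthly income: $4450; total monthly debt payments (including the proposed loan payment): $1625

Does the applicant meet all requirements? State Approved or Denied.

Denied

Liquid reserves cover 540/545 = 1.0 months — < 4 required
Credit score 766 ≥ 680 (meets)
Employment 85 ≥ 24 months
Debt-to-income = 1,625/4,450 = 36.5% — meets 40% limit
Fails on reserves.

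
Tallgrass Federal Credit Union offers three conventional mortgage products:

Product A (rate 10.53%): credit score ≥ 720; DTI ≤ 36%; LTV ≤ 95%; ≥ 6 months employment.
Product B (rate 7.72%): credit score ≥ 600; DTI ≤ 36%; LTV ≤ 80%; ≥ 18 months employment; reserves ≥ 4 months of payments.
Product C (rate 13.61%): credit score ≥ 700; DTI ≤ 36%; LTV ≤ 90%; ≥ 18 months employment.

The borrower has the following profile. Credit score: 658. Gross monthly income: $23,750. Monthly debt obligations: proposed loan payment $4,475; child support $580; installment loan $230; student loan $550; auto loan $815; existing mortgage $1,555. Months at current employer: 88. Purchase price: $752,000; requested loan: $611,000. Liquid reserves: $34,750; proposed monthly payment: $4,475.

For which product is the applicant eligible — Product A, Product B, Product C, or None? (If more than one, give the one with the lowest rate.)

None

Total debts = (4,475 + 580 + 230 + 550 + 815 + 1,555) = 8,205; DTI = 8,205/23,750 = 34.5%.
LTV = 611,000/752,000 = 81.2%.
Reserves = 34,750/4,475 = 7.8 months.
Product A: score 658 < 720; DTI 34.5% ≤ 36%; LTV 81.2% ≤ 95%; employment 88 ≥ 6 mo → does not qualify.
Product B: score 658 ≥ 600; DTI 34.5% ≤ 36%; LTV 81.2% > 80%; employment 88 ≥ 18 mo; reserves 7.8 ≥ 4 mo → does not qualify.
Product C: score 658 < 700; DTI 34.5% ≤ 36%; LTV 81.2% ≤ 90%; employment 88 ≥ 18 mo → does not qualify.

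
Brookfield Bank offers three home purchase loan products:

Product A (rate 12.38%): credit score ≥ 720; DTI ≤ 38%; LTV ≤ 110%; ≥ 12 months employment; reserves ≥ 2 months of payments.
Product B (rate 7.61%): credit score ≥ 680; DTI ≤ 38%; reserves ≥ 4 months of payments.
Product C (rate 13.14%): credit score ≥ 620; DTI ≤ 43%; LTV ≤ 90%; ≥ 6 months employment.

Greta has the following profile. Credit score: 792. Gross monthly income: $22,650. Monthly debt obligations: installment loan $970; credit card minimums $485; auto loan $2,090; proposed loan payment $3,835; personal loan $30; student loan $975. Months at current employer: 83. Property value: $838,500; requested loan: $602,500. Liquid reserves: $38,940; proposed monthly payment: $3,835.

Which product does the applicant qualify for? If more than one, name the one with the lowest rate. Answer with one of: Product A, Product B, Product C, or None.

Product B

Total debts = (970 + 485 + 2,090 + 3,835 + 30 + 975) = 8,385; DTI = 8,385/22,650 = 37%.
LTV = 602,500/838,500 = 71.9%.
Reserves = 38,940/3,835 = 10.2 months.
Product A: score 792 ≥ 720; DTI 37% ≤ 38%; LTV 71.9% ≤ 110%; employment 83 ≥ 12 mo; reserves 10.2 ≥ 2 mo → qualifies.
Product B: score 792 ≥ 680; DTI 37% ≤ 38%; reserves 10.2 ≥ 4 mo → qualifies.
Product C: score 792 ≥ 620; DTI 37% ≤ 43%; LTV 71.9% ≤ 90%; employment 83 ≥ 6 mo → qualifies.
Qualifying: Product A, Product B, Product C. Lowest rate is 7.61% → Product B.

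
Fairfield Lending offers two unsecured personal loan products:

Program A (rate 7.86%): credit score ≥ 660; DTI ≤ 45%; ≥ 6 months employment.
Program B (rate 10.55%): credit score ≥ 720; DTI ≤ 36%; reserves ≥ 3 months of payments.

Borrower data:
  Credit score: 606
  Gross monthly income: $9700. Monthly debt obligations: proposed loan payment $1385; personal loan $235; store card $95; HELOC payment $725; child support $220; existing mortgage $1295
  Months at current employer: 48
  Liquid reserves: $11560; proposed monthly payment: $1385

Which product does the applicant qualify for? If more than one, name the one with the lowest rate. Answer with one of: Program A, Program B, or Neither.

Total debts = (1,385 + 235 + 95 + 725 + 220 + 1,295) = 3,955; DTI = 3,955/9,700 = 40.8%.
Reserves = 11,560/1,385 = 8.3 months.
Program A: score 606 < 660; DTI 40.8% ≤ 45%; employment 48 ≥ 6 mo → does not qualify.
Program B: score 606 < 720; DTI 40.8% > 36%; reserves 8.3 ≥ 3 mo → does not qualify.

Neither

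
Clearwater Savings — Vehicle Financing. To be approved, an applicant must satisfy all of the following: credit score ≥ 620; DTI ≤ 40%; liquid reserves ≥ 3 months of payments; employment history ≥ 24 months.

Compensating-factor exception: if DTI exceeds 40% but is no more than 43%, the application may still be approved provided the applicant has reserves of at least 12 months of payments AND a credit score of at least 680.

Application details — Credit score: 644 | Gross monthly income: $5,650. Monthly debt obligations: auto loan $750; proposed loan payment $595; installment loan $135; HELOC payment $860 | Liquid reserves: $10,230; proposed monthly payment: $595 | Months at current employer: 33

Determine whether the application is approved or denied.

Credit score 644 ≥ 620 (meets base)
Total debts = (750 + 595 + 135 + 860) = 2,340. DTI: 2,340 ÷ 5,650 = 41.4%, over the 40% base limit.
Liquid reserves cover 10,230/595 = 17.2 months — ≥ 3 required
Employment 33 ≥ 24 months
DTI 41.4% is within the 40%–43% exception band; checking compensating factors.
Override check — reserves: 17.2 mo (ok); score: 644 (below 680).
Override conditions not both satisfied; exception does not apply.

Denied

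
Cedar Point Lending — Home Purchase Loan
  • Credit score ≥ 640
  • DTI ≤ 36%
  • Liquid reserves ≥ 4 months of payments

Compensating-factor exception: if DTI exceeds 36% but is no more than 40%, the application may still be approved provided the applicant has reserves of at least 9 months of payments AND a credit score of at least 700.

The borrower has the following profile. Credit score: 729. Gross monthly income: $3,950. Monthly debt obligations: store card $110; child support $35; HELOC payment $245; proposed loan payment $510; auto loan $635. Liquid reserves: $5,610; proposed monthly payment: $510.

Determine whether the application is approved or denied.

Approved

Credit score 729 ≥ 640 (meets base)
Total debts = (110 + 35 + 245 + 510 + 635) = 1,535. DTI: 1,535 ÷ 3,950 = 38.9%, over the 36% base limit.
Liquid reserves cover 5,610/510 = 11.0 months — ≥ 4 required
DTI 38.9% is within the 36%–40% exception band; checking compensating factors.
Reserves 11.0 ≥ 9 months; credit score 729 ≥ 700.
Both compensating conditions met → exception applies.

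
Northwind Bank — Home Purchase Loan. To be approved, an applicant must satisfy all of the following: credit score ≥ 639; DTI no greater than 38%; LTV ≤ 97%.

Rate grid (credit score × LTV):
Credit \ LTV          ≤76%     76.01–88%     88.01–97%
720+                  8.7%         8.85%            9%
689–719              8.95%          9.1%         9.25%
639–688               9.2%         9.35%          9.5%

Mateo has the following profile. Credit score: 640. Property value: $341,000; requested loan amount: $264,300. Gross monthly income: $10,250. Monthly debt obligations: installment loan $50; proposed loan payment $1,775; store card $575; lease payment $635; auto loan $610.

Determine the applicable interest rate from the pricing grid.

Credit score 640 ≥ 639; Total monthly debts = (50 + 1,775 + 575 + 635 + 610) = 3,645. Debt-to-income = 3,645/10,250 = 35.6% — meets 38% limit
Loan-to-value = 264,300/341,000 = 77.5% — pass (97% max)
Row: 640 falls in 639–688. Column: 77.5% falls in 76.01–88%. Rate = 9.35%.

9.35%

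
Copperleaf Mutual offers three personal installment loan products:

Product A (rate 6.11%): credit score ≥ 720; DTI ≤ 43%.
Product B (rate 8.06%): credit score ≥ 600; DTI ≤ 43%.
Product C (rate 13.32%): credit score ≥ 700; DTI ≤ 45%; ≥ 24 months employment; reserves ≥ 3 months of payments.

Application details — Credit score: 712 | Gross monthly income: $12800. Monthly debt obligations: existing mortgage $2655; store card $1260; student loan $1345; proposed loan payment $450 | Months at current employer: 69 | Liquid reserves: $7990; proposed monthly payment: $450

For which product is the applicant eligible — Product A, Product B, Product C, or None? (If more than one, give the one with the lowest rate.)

Total debts = (2,655 + 1,260 + 1,345 + 450) = 5,710; DTI = 5,710/12,800 = 44.6%.
Reserves = 7,990/450 = 17.8 months.
Product A: score 712 < 720; DTI 44.6% > 43% → does not qualify.
Product B: score 712 ≥ 600; DTI 44.6% > 43% → does not qualify.
Product C: score 712 ≥ 700; DTI 44.6% ≤ 45%; employment 69 ≥ 24 mo; reserves 17.8 ≥ 3 mo → qualifies.

Product C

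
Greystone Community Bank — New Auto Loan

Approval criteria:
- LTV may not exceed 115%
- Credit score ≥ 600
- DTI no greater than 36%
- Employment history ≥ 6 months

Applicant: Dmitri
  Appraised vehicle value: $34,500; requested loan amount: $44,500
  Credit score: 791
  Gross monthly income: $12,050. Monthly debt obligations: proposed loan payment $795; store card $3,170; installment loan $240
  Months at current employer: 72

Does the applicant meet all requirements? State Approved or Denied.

Denied

LTV = 44,500/34,500 = 129% > 115%
Credit score 791 ≥ 600 (meets)
Total monthly debts = (795 + 3,170 + 240) = 4,205. Debt-to-income = 4,205/12,050 = 34.9% — meets 36% limit
Employment 72 ≥ 6 months
Fails on LTV.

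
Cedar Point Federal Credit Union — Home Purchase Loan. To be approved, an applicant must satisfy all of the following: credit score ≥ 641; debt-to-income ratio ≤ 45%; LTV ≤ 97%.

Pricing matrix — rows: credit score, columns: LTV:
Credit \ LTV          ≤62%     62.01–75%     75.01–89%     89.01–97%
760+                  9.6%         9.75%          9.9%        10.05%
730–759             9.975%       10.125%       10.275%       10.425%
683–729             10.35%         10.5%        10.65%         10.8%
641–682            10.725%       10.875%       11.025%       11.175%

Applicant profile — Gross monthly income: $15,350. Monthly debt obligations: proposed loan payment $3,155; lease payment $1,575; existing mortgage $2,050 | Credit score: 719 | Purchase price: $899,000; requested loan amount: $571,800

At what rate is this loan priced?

10.5%

Credit score 719 ≥ 641; Total monthly debts = (3,155 + 1,575 + 2,050) = 6,780. DTI: 6,780 ÷ 15,350 = 44.2%, within the 45% cap
LTV: 571,800 ÷ 899,000 = 63.6%, within 97% cap
Row: 719 falls in 683–729. Column: 63.6% falls in 62.01–75%. Rate = 10.5%.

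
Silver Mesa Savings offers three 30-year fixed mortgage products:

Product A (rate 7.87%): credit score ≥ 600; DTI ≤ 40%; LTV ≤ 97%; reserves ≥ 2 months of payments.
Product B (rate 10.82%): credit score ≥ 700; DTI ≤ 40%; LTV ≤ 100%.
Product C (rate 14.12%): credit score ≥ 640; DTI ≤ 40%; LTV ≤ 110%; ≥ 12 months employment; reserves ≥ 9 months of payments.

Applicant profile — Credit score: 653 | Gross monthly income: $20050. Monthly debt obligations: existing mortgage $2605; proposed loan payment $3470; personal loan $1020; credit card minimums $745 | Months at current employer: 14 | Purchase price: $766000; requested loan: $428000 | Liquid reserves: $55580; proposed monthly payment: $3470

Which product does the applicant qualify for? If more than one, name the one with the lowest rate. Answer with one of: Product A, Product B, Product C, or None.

Total debts = (2,605 + 3,470 + 1,020 + 745) = 7,840; DTI = 7,840/20,050 = 39.1%.
LTV = 428,000/766,000 = 55.9%.
Reserves = 55,580/3,470 = 16.0 months.
Product A: score 653 ≥ 600; DTI 39.1% ≤ 40%; LTV 55.9% ≤ 97%; reserves 16.0 ≥ 2 mo → qualifies.
Product B: score 653 < 700; DTI 39.1% ≤ 40%; LTV 55.9% ≤ 100% → does not qualify.
Product C: score 653 ≥ 640; DTI 39.1% ≤ 40%; LTV 55.9% ≤ 110%; employment 14 ≥ 12 mo; reserves 16.0 ≥ 9 mo → qualifies.
Qualifying: Product A, Product C. Lowest rate is 7.87% → Product A.

Product A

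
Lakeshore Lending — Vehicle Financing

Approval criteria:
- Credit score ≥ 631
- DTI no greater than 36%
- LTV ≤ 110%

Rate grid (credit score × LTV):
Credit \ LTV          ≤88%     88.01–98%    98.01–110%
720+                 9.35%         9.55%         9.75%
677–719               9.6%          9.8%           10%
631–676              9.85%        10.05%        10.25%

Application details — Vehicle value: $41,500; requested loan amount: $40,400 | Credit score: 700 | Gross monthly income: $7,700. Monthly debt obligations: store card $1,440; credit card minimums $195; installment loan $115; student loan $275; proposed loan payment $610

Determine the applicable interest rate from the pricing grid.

9.8%

Credit score 700 ≥ 631; Total monthly debts = (1,440 + 195 + 115 + 275 + 610) = 2,635. DTI = 2,635/7,700 = 34.2% ≤ 36%
LTV: 40,400 ÷ 41,500 = 97.3%, within 110% cap
Row: 700 falls in 677–719. Column: 97.3% falls in 88.01–98%. Rate = 9.8%.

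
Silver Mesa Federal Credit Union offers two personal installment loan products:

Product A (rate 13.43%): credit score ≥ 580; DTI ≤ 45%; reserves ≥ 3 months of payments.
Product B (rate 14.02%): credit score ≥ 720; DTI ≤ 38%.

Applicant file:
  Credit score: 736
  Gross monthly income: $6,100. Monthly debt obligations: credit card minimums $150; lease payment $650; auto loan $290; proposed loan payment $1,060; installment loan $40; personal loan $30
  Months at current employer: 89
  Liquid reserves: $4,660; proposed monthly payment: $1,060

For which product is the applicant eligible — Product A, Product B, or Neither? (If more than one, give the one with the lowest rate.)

Total debts = (150 + 650 + 290 + 1,060 + 40 + 30) = 2,220; DTI = 2,220/6,100 = 36.4%.
Reserves = 4,660/1,060 = 4.4 months.
Product A: score 736 ≥ 580; DTI 36.4% ≤ 45%; reserves 4.4 ≥ 3 mo → qualifies.
Product B: score 736 ≥ 720; DTI 36.4% ≤ 38% → qualifies.
Qualifying: Product A, Product B. Lowest rate is 13.43% → Product A.

Product A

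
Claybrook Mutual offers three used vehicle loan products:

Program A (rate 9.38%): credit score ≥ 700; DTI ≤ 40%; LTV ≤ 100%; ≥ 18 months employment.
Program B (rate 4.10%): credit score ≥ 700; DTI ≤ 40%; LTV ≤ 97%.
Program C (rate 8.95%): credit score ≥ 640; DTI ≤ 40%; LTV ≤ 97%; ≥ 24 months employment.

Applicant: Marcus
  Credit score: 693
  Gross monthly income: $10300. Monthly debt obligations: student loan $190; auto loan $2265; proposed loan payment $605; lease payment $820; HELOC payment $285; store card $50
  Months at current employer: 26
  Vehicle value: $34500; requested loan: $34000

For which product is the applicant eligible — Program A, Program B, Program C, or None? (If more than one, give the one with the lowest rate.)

None

Total debts = (190 + 2,265 + 605 + 820 + 285 + 50) = 4,215; DTI = 4,215/10,300 = 40.9%.
LTV = 34,000/34,500 = 98.6%.
Program A: score 693 < 700; DTI 40.9% > 40%; LTV 98.6% ≤ 100%; employment 26 ≥ 18 mo → does not qualify.
Program B: score 693 < 700; DTI 40.9% > 40%; LTV 98.6% > 97% → does not qualify.
Program C: score 693 ≥ 640; DTI 40.9% > 40%; LTV 98.6% > 97%; employment 26 ≥ 24 mo → does not qualify.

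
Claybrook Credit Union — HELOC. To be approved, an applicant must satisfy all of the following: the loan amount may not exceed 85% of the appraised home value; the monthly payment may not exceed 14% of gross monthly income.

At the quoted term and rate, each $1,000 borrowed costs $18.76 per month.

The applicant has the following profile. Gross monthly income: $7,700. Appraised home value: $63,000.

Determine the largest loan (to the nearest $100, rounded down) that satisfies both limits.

Payment cap: 14% × $7,700 = $1,078/month.
At $18.76 per $1,000, that supports 1,078/18.76 × 1,000 ≈ $57,462 → $57,400.
LTV cap: 85% × $63,000 = $53,550 → $53,500.
Binding constraint: loan-to-value.

$53,500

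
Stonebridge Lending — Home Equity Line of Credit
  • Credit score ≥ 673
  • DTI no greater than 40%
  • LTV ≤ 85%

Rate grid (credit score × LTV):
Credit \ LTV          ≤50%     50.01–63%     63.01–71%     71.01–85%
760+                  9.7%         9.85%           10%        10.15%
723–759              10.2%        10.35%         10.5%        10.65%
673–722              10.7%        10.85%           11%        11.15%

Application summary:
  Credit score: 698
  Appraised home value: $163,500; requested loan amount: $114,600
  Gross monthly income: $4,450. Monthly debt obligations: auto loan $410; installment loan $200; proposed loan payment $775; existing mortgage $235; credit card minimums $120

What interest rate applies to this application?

Credit score 698 ≥ 673; Total monthly debts = (410 + 200 + 775 + 235 + 120) = 1,740. DTI: 1,740 ÷ 4,450 = 39.1%, within the 40% cap
LTV = 114,600/163,500 = 70.1% ≤ 85%
Score 698 is in the 673–722 band; LTV 70.1% is in the 63.01–71% band → 11%.

11%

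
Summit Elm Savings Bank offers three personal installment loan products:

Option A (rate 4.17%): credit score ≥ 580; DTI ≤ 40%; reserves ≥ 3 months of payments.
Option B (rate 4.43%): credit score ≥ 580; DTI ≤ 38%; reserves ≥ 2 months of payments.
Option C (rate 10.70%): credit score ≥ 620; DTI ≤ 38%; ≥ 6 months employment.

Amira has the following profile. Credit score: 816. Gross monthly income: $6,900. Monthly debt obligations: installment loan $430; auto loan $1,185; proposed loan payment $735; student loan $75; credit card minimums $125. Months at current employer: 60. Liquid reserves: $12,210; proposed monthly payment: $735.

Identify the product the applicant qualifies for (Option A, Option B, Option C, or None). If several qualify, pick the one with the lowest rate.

Option A

Total debts = (430 + 1,185 + 735 + 75 + 125) = 2,550; DTI = 2,550/6,900 = 37%.
Reserves = 12,210/735 = 16.6 months.
Option A: score 816 ≥ 580; DTI 37% ≤ 40%; reserves 16.6 ≥ 3 mo → qualifies.
Option B: score 816 ≥ 580; DTI 37% ≤ 38%; reserves 16.6 ≥ 2 mo → qualifies.
Option C: score 816 ≥ 620; DTI 37% ≤ 38%; employment 60 ≥ 6 mo → qualifies.
Qualifying: Option A, Option B, Option C. Lowest rate is 4.17% → Option A.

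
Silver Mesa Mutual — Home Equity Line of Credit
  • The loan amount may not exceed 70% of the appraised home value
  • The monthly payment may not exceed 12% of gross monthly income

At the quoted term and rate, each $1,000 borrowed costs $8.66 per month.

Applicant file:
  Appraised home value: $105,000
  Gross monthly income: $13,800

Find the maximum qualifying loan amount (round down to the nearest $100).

Payment cap: 12% × $13,800 = $1,656/month.
At $8.66 per $1,000, that supports 1,656/8.66 × 1,000 ≈ $191,224 → $191,200.
LTV cap: 70% × $105,000 = $73,500 → $73,500.
Binding constraint: loan-to-value.

$73,500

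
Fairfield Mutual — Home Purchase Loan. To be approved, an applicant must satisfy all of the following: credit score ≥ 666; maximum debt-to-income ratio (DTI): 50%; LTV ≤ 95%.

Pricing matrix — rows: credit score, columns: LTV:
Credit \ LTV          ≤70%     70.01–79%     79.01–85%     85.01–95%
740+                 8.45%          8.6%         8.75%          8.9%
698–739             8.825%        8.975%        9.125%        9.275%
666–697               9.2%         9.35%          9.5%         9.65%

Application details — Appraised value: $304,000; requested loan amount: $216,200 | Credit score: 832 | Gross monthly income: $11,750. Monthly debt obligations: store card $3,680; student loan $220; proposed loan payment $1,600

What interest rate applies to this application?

Credit score 832 ≥ 666; Total monthly debts = (3,680 + 220 + 1,600) = 5,500. DTI = 5,500/11,750 = 46.8% ≤ 50%
LTV = 216,200/304,000 = 71.1% ≤ 95%
Row: 832 falls in 740+. Column: 71.1% falls in 70.01–79%. Rate = 8.6%.

8.6%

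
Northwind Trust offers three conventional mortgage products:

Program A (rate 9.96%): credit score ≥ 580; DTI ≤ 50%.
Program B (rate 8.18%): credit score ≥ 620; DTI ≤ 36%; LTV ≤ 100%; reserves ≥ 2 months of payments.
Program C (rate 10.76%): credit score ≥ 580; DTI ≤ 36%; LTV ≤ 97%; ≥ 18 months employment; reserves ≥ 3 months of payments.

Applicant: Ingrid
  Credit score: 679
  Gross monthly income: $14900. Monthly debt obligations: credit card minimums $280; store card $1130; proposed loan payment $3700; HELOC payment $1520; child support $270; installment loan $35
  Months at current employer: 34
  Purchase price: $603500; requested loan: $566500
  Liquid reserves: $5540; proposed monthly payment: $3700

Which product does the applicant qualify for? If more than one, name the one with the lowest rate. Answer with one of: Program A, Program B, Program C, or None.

Program A

Total debts = (280 + 1,130 + 3,700 + 1,520 + 270 + 35) = 6,935; DTI = 6,935/14,900 = 46.5%.
LTV = 566,500/603,500 = 93.9%.
Reserves = 5,540/3,700 = 1.5 months.
Program A: score 679 ≥ 580; DTI 46.5% ≤ 50% → qualifies.
Program B: score 679 ≥ 620; DTI 46.5% > 36%; LTV 93.9% ≤ 100%; reserves 1.5 < 2 mo → does not qualify.
Program C: score 679 ≥ 580; DTI 46.5% > 36%; LTV 93.9% ≤ 97%; employment 34 ≥ 18 mo; reserves 1.5 < 3 mo → does not qualify.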